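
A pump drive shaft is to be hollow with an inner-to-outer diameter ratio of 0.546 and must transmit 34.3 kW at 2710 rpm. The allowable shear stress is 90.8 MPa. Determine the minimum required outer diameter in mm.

ω = 2π·2710/60 = 283.8 rad/s, so T = P/ω = 34.3×10³ / 283.8 = 120.9 N·m.
For a hollow shaft with d_i/d_o = 0.546: τ_max = 16T/(π d_o³ (1−k⁴)), so d_o = [16T/(π τ_allow (1−k⁴))]^(1/3) = [16·120.9/(π·9.08×10^7·0.9111)]^(1/3) = 0.01952 m.

19.5 mm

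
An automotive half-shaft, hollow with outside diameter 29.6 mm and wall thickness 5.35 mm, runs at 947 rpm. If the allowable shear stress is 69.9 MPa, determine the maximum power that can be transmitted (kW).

29.4 kW

J = π(d_o⁴ − d_i⁴)/32 = π(0.0296⁴ − 0.0189⁴)/32 = 6.284×10^-8 m⁴.
T_max = τ_allow·J/r = 6.99×10^7 × 6.284×10^-8 / 0.0148 = 296.8 N·m.
ω = 2π·947/60 = 99.17 rad/s, so P_max = T_max·ω = 2.943×10^4 W.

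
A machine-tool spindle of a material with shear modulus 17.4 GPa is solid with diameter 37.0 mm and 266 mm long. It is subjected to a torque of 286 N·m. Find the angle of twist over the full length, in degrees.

1.36°

J = πd⁴/32 = π(0.0370)⁴/32 = 1.840×10^-7 m⁴.
θ = T·L/(G·J) = 286.0 × 0.266 / (17.4×10⁹ × 1.840×10^-7) = 0.02376 rad.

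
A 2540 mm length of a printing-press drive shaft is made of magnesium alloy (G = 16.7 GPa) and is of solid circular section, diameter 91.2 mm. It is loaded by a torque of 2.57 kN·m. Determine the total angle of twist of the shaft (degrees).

J = πd⁴/32 = π(0.0912)⁴/32 = 6.792×10^-6 m⁴.
θ = T·L/(G·J) = 2570 × 2.54 / (16.7×10⁹ × 6.792×10^-6) = 0.05755 rad.

3.30°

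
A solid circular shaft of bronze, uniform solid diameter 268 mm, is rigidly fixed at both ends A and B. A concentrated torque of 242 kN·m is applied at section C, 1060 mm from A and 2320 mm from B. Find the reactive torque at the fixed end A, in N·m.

166000 N·m

With uniform GJ and both ends fixed, compatibility θ_AC = θ_CB gives T_A·a = T_B·b, together with T_A + T_B = T₀.
T_A = T₀·b/(a+b) = 242000·2320/3380 = 166100 N·m; T_B = 75890 N·m.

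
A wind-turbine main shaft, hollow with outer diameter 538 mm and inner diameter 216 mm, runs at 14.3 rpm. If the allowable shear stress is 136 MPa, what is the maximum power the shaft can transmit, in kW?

6070 kW

J = π(d_o⁴ − d_i⁴)/32 = π(0.538⁴ − 0.216⁴)/32 = 8.011×10^-3 m⁴.
T_max = τ_allow·J/r = 1.36×10^8 × 8.011×10^-3 / 0.269 = 4.050e6 N·m.
ω = 2π·14.3/60 = 1.497 rad/s, so P_max = T_max·ω = 6.065×10^6 W.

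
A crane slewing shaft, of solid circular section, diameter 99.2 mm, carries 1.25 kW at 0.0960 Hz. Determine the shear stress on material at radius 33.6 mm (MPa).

ω = 2π·0.0960 = 0.6032 rad/s, so T = P/ω = 1.25×10³ / 0.6032 = 2072 N·m.
J = πd⁴/32 = π(0.0992)⁴/32 = 9.507×10^-6 m⁴.
Shear stress varies linearly with radius: τ = T·r/J = 2072 × 0.0336 / 9.507×10^-6 = 7.324×10^6 Pa.

7.32 MPa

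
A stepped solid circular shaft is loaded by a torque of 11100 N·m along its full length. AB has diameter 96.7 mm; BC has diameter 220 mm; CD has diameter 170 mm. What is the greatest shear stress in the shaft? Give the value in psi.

Under the same torque, τ_max = 16T/(πd³) is largest where d is smallest — segment AB (d = 96.7 mm).
τ_max = 16·11100/(π·(0.0967)³) = 6.252×10^7 Pa.

9070 psi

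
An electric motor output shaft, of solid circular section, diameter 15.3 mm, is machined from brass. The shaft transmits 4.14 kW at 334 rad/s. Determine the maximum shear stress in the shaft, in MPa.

17.6 MPa

ω = 334 rad/s, so T = P/ω = 4.14×10³ / 334.0 = 12.40 N·m.
J = πd⁴/32 = π(0.0153)⁴/32 = 5.380×10^-9 m⁴.
τ_max = T·r/J = 12.40 × 0.00765 / 5.380×10^-9 = 1.763×10^7 Pa.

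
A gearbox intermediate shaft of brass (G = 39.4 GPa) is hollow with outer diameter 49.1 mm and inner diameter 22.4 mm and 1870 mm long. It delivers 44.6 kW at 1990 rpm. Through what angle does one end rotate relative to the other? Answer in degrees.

ω = 2π·1990/60 = 208.4 rad/s, so T = P/ω = 44.6×10³ / 208.4 = 214.0 N·m.
J = π(d_o⁴ − d_i⁴)/32 = π(0.0491⁴ − 0.0224⁴)/32 = 5.459×10^-7 m⁴.
θ = T·L/(G·J) = 214.0 × 1.87 / (39.4×10⁹ × 5.459×10^-7) = 0.01861 rad.

1.07°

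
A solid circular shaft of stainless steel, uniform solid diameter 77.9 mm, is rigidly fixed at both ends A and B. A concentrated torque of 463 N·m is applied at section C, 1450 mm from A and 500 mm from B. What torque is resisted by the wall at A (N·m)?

119 N·m

With uniform GJ and both ends fixed, compatibility θ_AC = θ_CB gives T_A·a = T_B·b, together with T_A + T_B = T₀.
T_A = T₀·b/(a+b) = 463.0·500/1950 = 118.7 N·m; T_B = 344.3 N·m.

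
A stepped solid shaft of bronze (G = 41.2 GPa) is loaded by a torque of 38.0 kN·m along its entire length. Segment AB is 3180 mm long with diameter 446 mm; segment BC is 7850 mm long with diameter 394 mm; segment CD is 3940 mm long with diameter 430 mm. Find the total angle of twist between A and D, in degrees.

J_AB = π(0.446)⁴/32 = 3.88×10^-3 m⁴; J_BC = π(0.394)⁴/32 = 2.37×10^-3 m⁴; J_CD = π(0.430)⁴/32 = 3.36×10^-3 m⁴.
θ = (T/G)·Σ L_i/J_i = (38000/41.2×10⁹)·(3.18/3.88×10^-3 + 7.85/2.37×10^-3 + 3.94/3.36×10^-3) = 4.898×10^-3 rad.

0.281°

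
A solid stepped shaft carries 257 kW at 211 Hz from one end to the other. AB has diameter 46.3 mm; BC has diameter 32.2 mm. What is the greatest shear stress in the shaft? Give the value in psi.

ω = 2π·211 = 1326 rad/s, so T = P/ω = 257×10³ / 1326 = 193.9 N·m.
Under the same torque, τ_max = 16T/(πd³) is largest where d is smallest — segment BC (d = 32.2 mm).
τ_max = 16·193.9/(π·(0.0322)³) = 2.957×10^7 Pa.

4290 psi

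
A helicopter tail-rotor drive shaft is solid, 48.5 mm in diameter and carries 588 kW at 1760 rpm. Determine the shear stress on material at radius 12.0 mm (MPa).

ω = 2π·1760/60 = 184.3 rad/s, so T = P/ω = 588×10³ / 184.3 = 3190 N·m.
J = πd⁴/32 = π(0.0485)⁴/32 = 5.432×10^-7 m⁴.
Shear stress varies linearly with radius: τ = T·r/J = 3190 × 0.0120 / 5.432×10^-7 = 7.048×10^7 Pa.

70.5 MPa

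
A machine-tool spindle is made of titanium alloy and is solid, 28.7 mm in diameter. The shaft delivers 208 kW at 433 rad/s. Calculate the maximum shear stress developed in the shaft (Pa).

ω = 433 rad/s, so T = P/ω = 208×10³ / 433.0 = 480.4 N·m.
J = πd⁴/32 = π(0.0287)⁴/32 = 6.661×10^-8 m⁴.
τ_max = T·r/J = 480.4 × 0.0143 / 6.661×10^-8 = 1.035×10^8 Pa.

1.03e8 Pa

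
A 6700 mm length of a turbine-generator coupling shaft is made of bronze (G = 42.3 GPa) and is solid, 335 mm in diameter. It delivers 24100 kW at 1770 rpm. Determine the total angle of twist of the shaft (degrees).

ω = 2π·1770/60 = 185.4 rad/s, so T = P/ω = 24100×10³ / 185.4 = 130000 N·m.
J = πd⁴/32 = π(0.335)⁴/32 = 1.236×10^-3 m⁴.
θ = T·L/(G·J) = 130000 × 6.70 / (42.3×10⁹ × 1.236×10^-3) = 0.01666 rad.

0.954°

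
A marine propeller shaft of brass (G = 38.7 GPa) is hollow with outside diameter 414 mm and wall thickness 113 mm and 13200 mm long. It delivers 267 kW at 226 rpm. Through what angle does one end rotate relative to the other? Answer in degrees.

0.0798°

ω = 2π·226/60 = 23.67 rad/s, so T = P/ω = 267×10³ / 23.67 = 11280 N·m.
J = π(d_o⁴ − d_i⁴)/32 = π(0.414⁴ − 0.188⁴)/32 = 2.761×10^-3 m⁴.
θ = T·L/(G·J) = 11280 × 13.2 / (38.7×10⁹ × 2.761×10^-3) = 1.394×10^-3 rad.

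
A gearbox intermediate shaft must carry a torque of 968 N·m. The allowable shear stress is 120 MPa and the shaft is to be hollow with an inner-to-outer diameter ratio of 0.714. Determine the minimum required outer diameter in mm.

38.1 mm

For a hollow shaft with d_i/d_o = 0.714: τ_max = 16T/(π d_o³ (1−k⁴)), so d_o = [16T/(π τ_allow (1−k⁴))]^(1/3) = [16·968.0/(π·1.20×10^8·0.7401)]^(1/3) = 0.03815 m.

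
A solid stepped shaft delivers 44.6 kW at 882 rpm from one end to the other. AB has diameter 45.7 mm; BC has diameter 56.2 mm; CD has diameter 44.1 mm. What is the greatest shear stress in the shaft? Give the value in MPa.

ω = 2π·882/60 = 92.36 rad/s, so T = P/ω = 44.6×10³ / 92.36 = 482.9 N·m.
Under the same torque, τ_max = 16T/(πd³) is largest where d is smallest — segment CD (d = 44.1 mm).
τ_max = 16·482.9/(π·(0.0441)³) = 2.867×10^7 Pa.

28.7 MPa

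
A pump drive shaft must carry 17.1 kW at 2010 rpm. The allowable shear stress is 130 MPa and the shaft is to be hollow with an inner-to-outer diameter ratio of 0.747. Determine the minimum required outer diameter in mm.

16.7 mm

ω = 2π·2010/60 = 210.5 rad/s, so T = P/ω = 17.1×10³ / 210.5 = 81.24 N·m.
For a hollow shaft with d_i/d_o = 0.747: τ_max = 16T/(π d_o³ (1−k⁴)), so d_o = [16T/(π τ_allow (1−k⁴))]^(1/3) = [16·81.24/(π·1.30×10^8·0.6886)]^(1/3) = 0.01666 m.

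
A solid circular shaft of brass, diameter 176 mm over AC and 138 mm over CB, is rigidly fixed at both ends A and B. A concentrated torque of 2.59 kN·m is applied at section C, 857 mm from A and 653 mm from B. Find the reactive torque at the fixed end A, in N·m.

Compatibility: T_A·a/J_AC = T_B·b/J_CB with T_A + T_B = T₀.
J_AC = 9.42×10^-5 m⁴, J_CB = 3.56×10^-5 m⁴, so T_A = T₀·(J_AC/a)/((J_AC/a)+(J_CB/b)) = 1731 N·m, T_B = 858.8 N·m.

1730 N·m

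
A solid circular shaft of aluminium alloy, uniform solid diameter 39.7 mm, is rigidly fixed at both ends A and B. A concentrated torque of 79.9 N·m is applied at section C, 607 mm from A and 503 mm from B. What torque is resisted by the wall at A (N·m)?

With uniform GJ and both ends fixed, compatibility θ_AC = θ_CB gives T_A·a = T_B·b, together with T_A + T_B = T₀.
T_A = T₀·b/(a+b) = 79.90·503/1110 = 36.21 N·m; T_B = 43.69 N·m.

36.2 N·m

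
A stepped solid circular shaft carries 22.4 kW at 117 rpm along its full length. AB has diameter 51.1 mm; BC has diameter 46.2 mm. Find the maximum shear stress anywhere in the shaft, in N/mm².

94.4 N/mm²

ω = 2π·117/60 = 12.25 rad/s, so T = P/ω = 22.4×10³ / 12.25 = 1828 N·m.
Under the same torque, τ_max = 16T/(πd³) is largest where d is smallest — segment BC (d = 46.2 mm).
τ_max = 16·1828/(π·(0.0462)³) = 9.442×10^7 Pa.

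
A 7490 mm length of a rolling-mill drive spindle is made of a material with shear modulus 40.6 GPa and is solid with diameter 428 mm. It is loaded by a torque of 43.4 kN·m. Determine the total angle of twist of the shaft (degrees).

0.139°

J = πd⁴/32 = π(0.428)⁴/32 = 3.294×10^-3 m⁴.
θ = T·L/(G·J) = 43400 × 7.49 / (40.6×10⁹ × 3.294×10^-3) = 2.430×10^-3 rad.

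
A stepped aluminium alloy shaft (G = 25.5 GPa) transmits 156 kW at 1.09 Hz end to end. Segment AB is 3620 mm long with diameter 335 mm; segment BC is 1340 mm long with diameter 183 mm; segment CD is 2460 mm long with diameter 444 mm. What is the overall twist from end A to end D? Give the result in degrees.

0.806°

ω = 2π·1.09 = 6.849 rad/s, so T = P/ω = 156×10³ / 6.849 = 22780 N·m.
J_AB = π(0.335)⁴/32 = 1.24×10^-3 m⁴; J_BC = π(0.183)⁴/32 = 1.10×10^-4 m⁴; J_CD = π(0.444)⁴/32 = 3.82×10^-3 m⁴.
θ = (T/G)·Σ L_i/J_i = (22780/25.5×10⁹)·(3.62/1.24×10^-3 + 1.34/1.10×10^-4 + 2.46/3.82×10^-3) = 0.01406 rad.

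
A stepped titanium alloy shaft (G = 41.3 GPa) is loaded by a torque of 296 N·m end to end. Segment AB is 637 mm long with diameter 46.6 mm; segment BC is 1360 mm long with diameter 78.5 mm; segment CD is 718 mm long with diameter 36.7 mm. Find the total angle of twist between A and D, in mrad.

41.4 mrad

J_AB = π(0.0466)⁴/32 = 4.63×10^-7 m⁴; J_BC = π(0.0785)⁴/32 = 3.73×10^-6 m⁴; J_CD = π(0.0367)⁴/32 = 1.78×10^-7 m⁴.
θ = (T/G)·Σ L_i/J_i = (296.0/41.3×10⁹)·(0.637/4.63×10^-7 + 1.36/3.73×10^-6 + 0.718/1.78×10^-7) = 0.04137 rad.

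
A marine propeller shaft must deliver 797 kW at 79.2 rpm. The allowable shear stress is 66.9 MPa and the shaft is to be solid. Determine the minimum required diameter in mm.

194 mm

ω = 2π·79.2/60 = 8.294 rad/s, so T = P/ω = 797×10³ / 8.294 = 96100 N·m.
For a solid shaft τ_max = 16T/(πd³), so d = (16T/(π τ_allow))^(1/3) = (16·96100/(π·6.69×10^7))^(1/3) = 0.1941 m.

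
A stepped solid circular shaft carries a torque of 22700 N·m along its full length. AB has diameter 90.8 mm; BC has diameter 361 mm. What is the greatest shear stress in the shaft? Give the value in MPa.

154 MPa

Under the same torque, τ_max = 16T/(πd³) is largest where d is smallest — segment AB (d = 90.8 mm).
τ_max = 16·22700/(π·(0.0908)³) = 1.544×10^8 Pa.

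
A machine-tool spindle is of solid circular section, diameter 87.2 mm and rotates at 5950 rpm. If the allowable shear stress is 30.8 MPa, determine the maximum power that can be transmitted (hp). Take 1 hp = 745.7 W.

J = πd⁴/32 = π(0.0872)⁴/32 = 5.676×10^-6 m⁴.
T_max = τ_allow·J/r = 3.08×10^7 × 5.676×10^-6 / 0.0436 = 4010 N·m.
ω = 2π·5950/60 = 623.1 rad/s, so P_max = T_max·ω = 2.498×10^6 W.

3350 hp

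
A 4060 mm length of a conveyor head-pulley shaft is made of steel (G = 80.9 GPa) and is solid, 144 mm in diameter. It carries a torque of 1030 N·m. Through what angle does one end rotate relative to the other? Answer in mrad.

J = πd⁴/32 = π(0.144)⁴/32 = 4.221×10^-5 m⁴.
θ = T·L/(G·J) = 1030 × 4.06 / (80.9×10⁹ × 4.221×10^-5) = 1.225×10^-3 rad.

1.22 mrad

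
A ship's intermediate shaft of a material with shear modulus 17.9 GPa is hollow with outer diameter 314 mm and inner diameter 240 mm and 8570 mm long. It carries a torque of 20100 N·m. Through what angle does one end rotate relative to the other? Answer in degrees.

0.877°

J = π(d_o⁴ − d_i⁴)/32 = π(0.314⁴ − 0.240⁴)/32 = 6.287×10^-4 m⁴.
θ = T·L/(G·J) = 20100 × 8.57 / (17.9×10⁹ × 6.287×10^-4) = 0.01531 rad.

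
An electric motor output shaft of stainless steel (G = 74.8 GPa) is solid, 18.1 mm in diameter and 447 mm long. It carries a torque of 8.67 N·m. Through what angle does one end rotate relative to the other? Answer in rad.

J = πd⁴/32 = π(0.0181)⁴/32 = 1.054×10^-8 m⁴.
θ = T·L/(G·J) = 8.670 × 0.447 / (74.8×10⁹ × 1.054×10^-8) = 4.917×10^-3 rad.

0.00492 rad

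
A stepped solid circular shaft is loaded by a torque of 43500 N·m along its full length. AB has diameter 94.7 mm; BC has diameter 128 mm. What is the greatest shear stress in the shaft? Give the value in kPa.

261000 kPa

Under the same torque, τ_max = 16T/(πd³) is largest where d is smallest — segment AB (d = 94.7 mm).
τ_max = 16·43500/(π·(0.0947)³) = 2.609×10^8 Pa.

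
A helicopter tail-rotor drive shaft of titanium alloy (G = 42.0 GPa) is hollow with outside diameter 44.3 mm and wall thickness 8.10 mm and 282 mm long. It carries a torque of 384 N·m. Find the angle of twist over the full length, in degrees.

J = π(d_o⁴ − d_i⁴)/32 = π(0.0443⁴ − 0.0281⁴)/32 = 3.169×10^-7 m⁴.
θ = T·L/(G·J) = 384.0 × 0.282 / (42.0×10⁹ × 3.169×10^-7) = 8.136×10^-3 rad.

0.466°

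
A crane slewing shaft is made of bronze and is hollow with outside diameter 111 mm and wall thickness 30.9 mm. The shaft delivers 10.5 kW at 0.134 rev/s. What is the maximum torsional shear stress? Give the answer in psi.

7010 psi

ω = 2π·0.134 = 0.8419 rad/s, so T = P/ω = 10.5×10³ / 0.8419 = 12470 N·m.
J = π(d_o⁴ − d_i⁴)/32 = π(0.111⁴ − 0.0492⁴)/32 = 1.433×10^-5 m⁴.
τ_max = T·r/J = 12470 × 0.0555 / 1.433×10^-5 = 4.831×10^7 Pa.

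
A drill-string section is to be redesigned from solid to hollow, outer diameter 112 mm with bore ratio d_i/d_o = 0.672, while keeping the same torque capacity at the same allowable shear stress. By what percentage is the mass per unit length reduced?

36.2 %

Equal τ_max and T ⇒ the solid shaft needs d_s³ = d_o³(1−k⁴), so d_s = 112·(1−0.672⁴)^(1/3) = 103.8 mm.
Area ratio A_h/A_s = d_o²(1−k²)/d_s² = (1−k²)/(1−k⁴)^(2/3) = 0.6385.
Mass saving = 1 − 0.6385 = 36.2 %.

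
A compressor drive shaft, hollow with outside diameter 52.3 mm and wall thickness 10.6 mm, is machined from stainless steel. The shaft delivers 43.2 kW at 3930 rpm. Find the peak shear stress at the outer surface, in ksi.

ω = 2π·3930/60 = 411.5 rad/s, so T = P/ω = 43.2×10³ / 411.5 = 105.0 N·m.
J = π(d_o⁴ − d_i⁴)/32 = π(0.0523⁴ − 0.0311⁴)/32 = 6.427×10^-7 m⁴.
τ_max = T·r/J = 105.0 × 0.0261 / 6.427×10^-7 = 4.271×10^6 Pa.

0.619 ksi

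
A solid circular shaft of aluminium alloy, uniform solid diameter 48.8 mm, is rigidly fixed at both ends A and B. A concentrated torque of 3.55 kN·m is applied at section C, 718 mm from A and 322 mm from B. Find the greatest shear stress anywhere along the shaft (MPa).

107 MPa

With uniform GJ and both ends fixed, compatibility θ_AC = θ_CB gives T_A·a = T_B·b, together with T_A + T_B = T₀.
T_A = T₀·b/(a+b) = 3550·322/1040 = 1099 N·m; T_B = 2451 N·m.
τ in each portion: τ_AC = 4.82×10^7 Pa, τ_CB = 1.07×10^8 Pa; maximum is in CB.
τ_max = T_CB·r/J = 2451·0.0244/5.57×10^-7 = 1.074×10^8 Pa.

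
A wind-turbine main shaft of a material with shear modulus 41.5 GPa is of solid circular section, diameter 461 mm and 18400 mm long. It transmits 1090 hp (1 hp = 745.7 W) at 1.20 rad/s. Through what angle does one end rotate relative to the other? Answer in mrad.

67.7 mrad

ω = 1.20 rad/s, so T = P/ω = 1090×745.7 / 1.200 = 677300 N·m.
J = πd⁴/32 = π(0.461)⁴/32 = 4.434×10^-3 m⁴.
θ = T·L/(G·J) = 677300 × 18.4 / (41.5×10⁹ × 4.434×10^-3) = 0.06773 rad.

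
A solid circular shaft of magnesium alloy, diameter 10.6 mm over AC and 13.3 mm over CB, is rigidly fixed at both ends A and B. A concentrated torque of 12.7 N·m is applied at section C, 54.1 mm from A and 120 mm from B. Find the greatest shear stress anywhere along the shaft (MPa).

25.6 MPa

Compatibility: T_A·a/J_AC = T_B·b/J_CB with T_A + T_B = T₀.
J_AC = 1.24×10^-9 m⁴, J_CB = 3.07×10^-9 m⁴, so T_A = T₀·(J_AC/a)/((J_AC/a)+(J_CB/b)) = 5.998 N·m, T_B = 6.702 N·m.
τ in each portion: τ_AC = 2.56×10^7 Pa, τ_CB = 1.45×10^7 Pa; maximum is in AC.
τ_max = T_AC·r/J = 5.998·0.00530/1.24×10^-9 = 2.565×10^7 Pa.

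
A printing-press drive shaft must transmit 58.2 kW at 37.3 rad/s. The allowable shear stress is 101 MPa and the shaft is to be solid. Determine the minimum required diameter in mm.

42.9 mm

ω = 37.3 rad/s, so T = P/ω = 58.2×10³ / 37.30 = 1560 N·m.
For a solid shaft τ_max = 16T/(πd³), so d = (16T/(π τ_allow))^(1/3) = (16·1560/(π·1.01×10^8))^(1/3) = 0.04285 m.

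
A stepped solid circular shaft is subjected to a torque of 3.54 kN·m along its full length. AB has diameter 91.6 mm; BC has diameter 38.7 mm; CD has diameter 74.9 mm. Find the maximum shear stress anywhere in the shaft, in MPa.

Under the same torque, τ_max = 16T/(πd³) is largest where d is smallest — segment BC (d = 38.7 mm).
τ_max = 16·3540/(π·(0.0387)³) = 3.111×10^8 Pa.

311 MPa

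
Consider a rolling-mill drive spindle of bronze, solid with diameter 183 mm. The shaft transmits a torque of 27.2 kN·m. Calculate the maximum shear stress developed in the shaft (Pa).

2.26e7 Pa

J = πd⁴/32 = π(0.183)⁴/32 = 1.101×10^-4 m⁴.
τ_max = T·r/J = 27200 × 0.0915 / 1.101×10^-4 = 2.260×10^7 Pa.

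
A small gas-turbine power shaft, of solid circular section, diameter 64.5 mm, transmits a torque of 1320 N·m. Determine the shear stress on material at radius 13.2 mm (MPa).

J = πd⁴/32 = π(0.0645)⁴/32 = 1.699×10^-6 m⁴.
Shear stress varies linearly with radius: τ = T·r/J = 1320 × 0.0132 / 1.699×10^-6 = 1.025×10^7 Pa.

10.3 MPa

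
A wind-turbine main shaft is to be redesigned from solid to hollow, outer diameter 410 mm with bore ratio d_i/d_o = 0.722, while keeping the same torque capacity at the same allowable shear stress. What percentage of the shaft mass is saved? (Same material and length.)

40.9 %

Equal τ_max and T ⇒ the solid shaft needs d_s³ = d_o³(1−k⁴), so d_s = 410·(1−0.722⁴)^(1/3) = 368.9 mm.
Area ratio A_h/A_s = d_o²(1−k²)/d_s² = (1−k²)/(1−k⁴)^(2/3) = 0.5914.
Mass saving = 1 − 0.5914 = 40.9 %.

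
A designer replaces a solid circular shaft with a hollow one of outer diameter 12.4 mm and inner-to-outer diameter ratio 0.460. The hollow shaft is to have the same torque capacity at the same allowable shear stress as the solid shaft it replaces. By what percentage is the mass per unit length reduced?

Equal τ_max and T ⇒ the solid shaft needs d_s³ = d_o³(1−k⁴), so d_s = 12.4·(1−0.460⁴)^(1/3) = 12.21 mm.
Area ratio A_h/A_s = d_o²(1−k²)/d_s² = (1−k²)/(1−k⁴)^(2/3) = 0.8128.
Mass saving = 1 − 0.8128 = 18.7 %.

18.7 %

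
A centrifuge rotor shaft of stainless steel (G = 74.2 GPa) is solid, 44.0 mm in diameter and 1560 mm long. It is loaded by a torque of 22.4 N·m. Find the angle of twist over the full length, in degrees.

J = πd⁴/32 = π(0.0440)⁴/32 = 3.680×10^-7 m⁴.
θ = T·L/(G·J) = 22.40 × 1.56 / (74.2×10⁹ × 3.680×10^-7) = 1.280×10^-3 rad.

0.0733°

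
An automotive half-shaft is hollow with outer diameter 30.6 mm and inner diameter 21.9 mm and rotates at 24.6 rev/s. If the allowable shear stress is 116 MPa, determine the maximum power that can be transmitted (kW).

J = π(d_o⁴ − d_i⁴)/32 = π(0.0306⁴ − 0.0219⁴)/32 = 6.349×10^-8 m⁴.
T_max = τ_allow·J/r = 1.16×10^8 × 6.349×10^-8 / 0.0153 = 481.4 N·m.
ω = 2π·24.6 = 154.6 rad/s, so P_max = T_max·ω = 7.441×10^4 W.

74.4 kW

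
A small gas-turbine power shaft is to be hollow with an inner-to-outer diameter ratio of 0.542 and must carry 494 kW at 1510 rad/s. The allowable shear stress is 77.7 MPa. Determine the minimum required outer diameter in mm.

28.6 mm

ω = 1510 rad/s, so T = P/ω = 494×10³ / 1510 = 327.2 N·m.
For a hollow shaft with d_i/d_o = 0.542: τ_max = 16T/(π d_o³ (1−k⁴)), so d_o = [16T/(π τ_allow (1−k⁴))]^(1/3) = [16·327.2/(π·7.77×10^7·0.9137)]^(1/3) = 0.02863 m.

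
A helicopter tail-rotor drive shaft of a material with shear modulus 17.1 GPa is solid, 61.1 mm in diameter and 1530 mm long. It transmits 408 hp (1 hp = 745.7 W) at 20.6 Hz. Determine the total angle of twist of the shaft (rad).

ω = 2π·20.6 = 129.4 rad/s, so T = P/ω = 408×745.7 / 129.4 = 2351 N·m.
J = πd⁴/32 = π(0.0611)⁴/32 = 1.368×10^-6 m⁴.
θ = T·L/(G·J) = 2351 × 1.53 / (17.1×10⁹ × 1.368×10^-6) = 0.1537 rad.

0.154 rad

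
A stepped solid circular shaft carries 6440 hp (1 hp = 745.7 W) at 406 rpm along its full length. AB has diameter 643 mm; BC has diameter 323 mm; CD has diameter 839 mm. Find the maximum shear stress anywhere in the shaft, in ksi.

ω = 2π·406/60 = 42.52 rad/s, so T = P/ω = 6440×745.7 / 42.52 = 113000 N·m.
Under the same torque, τ_max = 16T/(πd³) is largest where d is smallest — segment BC (d = 323 mm).
τ_max = 16·113000/(π·(0.323)³) = 1.707×10^7 Pa.

2.48 ksi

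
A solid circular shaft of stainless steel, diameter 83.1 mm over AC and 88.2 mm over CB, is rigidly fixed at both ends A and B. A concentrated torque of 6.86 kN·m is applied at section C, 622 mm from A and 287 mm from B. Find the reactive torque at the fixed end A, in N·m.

Compatibility: T_A·a/J_AC = T_B·b/J_CB with T_A + T_B = T₀.
J_AC = 4.68×10^-6 m⁴, J_CB = 5.94×10^-6 m⁴, so T_A = T₀·(J_AC/a)/((J_AC/a)+(J_CB/b)) = 1829 N·m, T_B = 5031 N·m.

1830 N·m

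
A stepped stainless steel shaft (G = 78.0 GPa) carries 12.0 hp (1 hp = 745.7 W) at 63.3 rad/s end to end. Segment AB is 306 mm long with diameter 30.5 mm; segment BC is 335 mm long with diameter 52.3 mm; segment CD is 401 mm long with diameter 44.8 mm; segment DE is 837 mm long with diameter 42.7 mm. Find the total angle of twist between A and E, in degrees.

0.793°

ω = 63.3 rad/s, so T = P/ω = 12.0×745.7 / 63.30 = 141.4 N·m.
J_AB = π(0.0305)⁴/32 = 8.50×10^-8 m⁴; J_BC = π(0.0523)⁴/32 = 7.35×10^-7 m⁴; J_CD = π(0.0448)⁴/32 = 3.95×10^-7 m⁴; J_DE = π(0.0427)⁴/32 = 3.26×10^-7 m⁴.
θ = (T/G)·Σ L_i/J_i = (141.4/78.0×10⁹)·(0.306/8.50×10^-8 + 0.335/7.35×10^-7 + 0.401/3.95×10^-7 + 0.837/3.26×10^-7) = 0.01384 rad.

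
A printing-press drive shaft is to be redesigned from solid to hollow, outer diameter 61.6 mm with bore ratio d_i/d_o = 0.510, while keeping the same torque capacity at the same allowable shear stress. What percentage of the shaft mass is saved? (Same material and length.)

Equal τ_max and T ⇒ the solid shaft needs d_s³ = d_o³(1−k⁴), so d_s = 61.6·(1−0.510⁴)^(1/3) = 60.18 mm.
Area ratio A_h/A_s = d_o²(1−k²)/d_s² = (1−k²)/(1−k⁴)^(2/3) = 0.7753.
Mass saving = 1 − 0.7753 = 22.5 %.

22.5 %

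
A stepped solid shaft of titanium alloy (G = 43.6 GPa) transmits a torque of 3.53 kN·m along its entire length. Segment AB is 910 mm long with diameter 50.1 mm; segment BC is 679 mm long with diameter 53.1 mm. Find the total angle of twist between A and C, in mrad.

J_AB = π(0.0501)⁴/32 = 6.19×10^-7 m⁴; J_BC = π(0.0531)⁴/32 = 7.81×10^-7 m⁴.
θ = (T/G)·Σ L_i/J_i = (3530/43.6×10⁹)·(0.910/6.19×10^-7 + 0.679/7.81×10^-7) = 0.1896 rad.

190 mrad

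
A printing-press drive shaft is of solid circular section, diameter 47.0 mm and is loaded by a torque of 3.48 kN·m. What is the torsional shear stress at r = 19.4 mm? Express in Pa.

J = πd⁴/32 = π(0.0470)⁴/32 = 4.791×10^-7 m⁴.
Shear stress varies linearly with radius: τ = T·r/J = 3480 × 0.0194 / 4.791×10^-7 = 1.409×10^8 Pa.

1.41e8 Pa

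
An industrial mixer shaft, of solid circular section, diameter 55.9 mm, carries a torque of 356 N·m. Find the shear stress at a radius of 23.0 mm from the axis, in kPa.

J = πd⁴/32 = π(0.0559)⁴/32 = 9.586×10^-7 m⁴.
Shear stress varies linearly with radius: τ = T·r/J = 356.0 × 0.0230 / 9.586×10^-7 = 8.541×10^6 Pa.

8540 kPa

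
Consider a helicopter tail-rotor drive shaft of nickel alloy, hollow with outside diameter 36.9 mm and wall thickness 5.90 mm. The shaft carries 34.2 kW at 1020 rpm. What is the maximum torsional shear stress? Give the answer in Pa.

ω = 2π·1020/60 = 106.8 rad/s, so T = P/ω = 34.2×10³ / 106.8 = 320.2 N·m.
J = π(d_o⁴ − d_i⁴)/32 = π(0.0369⁴ − 0.0251⁴)/32 = 1.430×10^-7 m⁴.
τ_max = T·r/J = 320.2 × 0.0184 / 1.430×10^-7 = 4.130×10^7 Pa.

4.13e7 Pa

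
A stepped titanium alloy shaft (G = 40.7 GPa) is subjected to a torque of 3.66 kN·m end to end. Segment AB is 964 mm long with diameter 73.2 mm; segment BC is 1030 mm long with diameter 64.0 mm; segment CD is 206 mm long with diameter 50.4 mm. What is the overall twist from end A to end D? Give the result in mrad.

116 mrad

J_AB = π(0.0732)⁴/32 = 2.82×10^-6 m⁴; J_BC = π(0.0640)⁴/32 = 1.65×10^-6 m⁴; J_CD = π(0.0504)⁴/32 = 6.33×10^-7 m⁴.
θ = (T/G)·Σ L_i/J_i = (3660/40.7×10⁹)·(0.964/2.82×10^-6 + 1.03/1.65×10^-6 + 0.206/6.33×10^-7) = 0.1162 rad.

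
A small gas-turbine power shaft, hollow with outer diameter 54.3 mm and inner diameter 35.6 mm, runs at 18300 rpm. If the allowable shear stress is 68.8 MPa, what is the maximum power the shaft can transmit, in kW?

3380 kW

J = π(d_o⁴ − d_i⁴)/32 = π(0.0543⁴ − 0.0356⁴)/32 = 6.958×10^-7 m⁴.
T_max = τ_allow·J/r = 6.88×10^7 × 6.958×10^-7 / 0.0271 = 1763 N·m.
ω = 2π·18300/60 = 1916 rad/s, so P_max = T_max·ω = 3.379×10^6 W.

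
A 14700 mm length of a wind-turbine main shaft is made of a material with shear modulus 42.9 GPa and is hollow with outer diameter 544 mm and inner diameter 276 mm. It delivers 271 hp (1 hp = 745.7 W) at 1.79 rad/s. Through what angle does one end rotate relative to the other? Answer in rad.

ω = 1.79 rad/s, so T = P/ω = 271×745.7 / 1.790 = 112900 N·m.
J = π(d_o⁴ − d_i⁴)/32 = π(0.544⁴ − 0.276⁴)/32 = 8.028×10^-3 m⁴.
θ = T·L/(G·J) = 112900 × 14.7 / (42.9×10⁹ × 8.028×10^-3) = 4.819×10^-3 rad.

0.00482 rad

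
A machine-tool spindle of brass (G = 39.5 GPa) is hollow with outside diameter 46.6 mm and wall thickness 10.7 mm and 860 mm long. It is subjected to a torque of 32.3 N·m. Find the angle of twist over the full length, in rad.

J = π(d_o⁴ − d_i⁴)/32 = π(0.0466⁴ − 0.0252⁴)/32 = 4.234×10^-7 m⁴.
θ = T·L/(G·J) = 32.30 × 0.860 / (39.5×10⁹ × 4.234×10^-7) = 1.661×10^-3 rad.

0.00166 rad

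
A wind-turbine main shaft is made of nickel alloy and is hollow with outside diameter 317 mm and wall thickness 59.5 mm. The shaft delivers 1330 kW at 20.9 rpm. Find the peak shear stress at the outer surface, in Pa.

1.15e8 Pa

ω = 2π·20.9/60 = 2.189 rad/s, so T = P/ω = 1330×10³ / 2.189 = 607700 N·m.
J = π(d_o⁴ − d_i⁴)/32 = π(0.317⁴ − 0.198⁴)/32 = 8.405×10^-4 m⁴.
τ_max = T·r/J = 607700 × 0.159 / 8.405×10^-4 = 1.146×10^8 Pa.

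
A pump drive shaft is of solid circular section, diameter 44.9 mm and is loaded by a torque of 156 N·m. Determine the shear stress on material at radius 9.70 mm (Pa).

J = πd⁴/32 = π(0.0449)⁴/32 = 3.990×10^-7 m⁴.
Shear stress varies linearly with radius: τ = T·r/J = 156.0 × 0.00970 / 3.990×10^-7 = 3.792×10^6 Pa.

3.79e6 Pa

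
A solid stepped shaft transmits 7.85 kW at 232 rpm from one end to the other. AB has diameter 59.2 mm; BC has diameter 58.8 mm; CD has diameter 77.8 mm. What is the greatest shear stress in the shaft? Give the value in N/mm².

ω = 2π·232/60 = 24.29 rad/s, so T = P/ω = 7.85×10³ / 24.29 = 323.1 N·m.
Under the same torque, τ_max = 16T/(πd³) is largest where d is smallest — segment BC (d = 58.8 mm).
τ_max = 16·323.1/(π·(0.0588)³) = 8.095×10^6 Pa.

8.09 N/mm²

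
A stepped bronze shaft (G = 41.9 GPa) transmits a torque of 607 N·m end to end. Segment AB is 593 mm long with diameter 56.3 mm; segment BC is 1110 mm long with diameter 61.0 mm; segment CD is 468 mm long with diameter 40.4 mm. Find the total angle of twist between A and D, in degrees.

2.66°

J_AB = π(0.0563)⁴/32 = 9.86×10^-7 m⁴; J_BC = π(0.0610)⁴/32 = 1.36×10^-6 m⁴; J_CD = π(0.0404)⁴/32 = 2.62×10^-7 m⁴.
θ = (T/G)·Σ L_i/J_i = (607.0/41.9×10⁹)·(0.593/9.86×10^-7 + 1.11/1.36×10^-6 + 0.468/2.62×10^-7) = 0.04646 rad.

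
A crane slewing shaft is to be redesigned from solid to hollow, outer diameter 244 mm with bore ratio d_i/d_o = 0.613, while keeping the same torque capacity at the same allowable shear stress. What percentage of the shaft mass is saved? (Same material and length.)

30.9 %

Equal τ_max and T ⇒ the solid shaft needs d_s³ = d_o³(1−k⁴), so d_s = 244·(1−0.613⁴)^(1/3) = 231.9 mm.
Area ratio A_h/A_s = d_o²(1−k²)/d_s² = (1−k²)/(1−k⁴)^(2/3) = 0.6909.
Mass saving = 1 − 0.6909 = 30.9 %.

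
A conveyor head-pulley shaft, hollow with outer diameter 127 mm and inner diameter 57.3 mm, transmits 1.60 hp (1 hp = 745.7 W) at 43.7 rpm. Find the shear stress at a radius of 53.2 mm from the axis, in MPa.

ω = 2π·43.7/60 = 4.576 rad/s, so T = P/ω = 1.60×745.7 / 4.576 = 260.7 N·m.
J = π(d_o⁴ − d_i⁴)/32 = π(0.127⁴ − 0.0573⁴)/32 = 2.448×10^-5 m⁴.
Shear stress varies linearly with radius: τ = T·r/J = 260.7 × 0.0532 / 2.448×10^-5 = 5.666×10^5 Pa.

0.567 MPa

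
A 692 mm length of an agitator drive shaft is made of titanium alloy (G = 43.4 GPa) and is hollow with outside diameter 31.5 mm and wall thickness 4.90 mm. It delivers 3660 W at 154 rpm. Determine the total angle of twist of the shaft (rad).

0.0483 rad

ω = 2π·154/60 = 16.13 rad/s, so T = P/ω = 3660 / 16.13 = 227.0 N·m.
J = π(d_o⁴ − d_i⁴)/32 = π(0.0315⁴ − 0.0217⁴)/32 = 7.489×10^-8 m⁴.
θ = T·L/(G·J) = 227.0 × 0.692 / (43.4×10⁹ × 7.489×10^-8) = 0.04832 rad.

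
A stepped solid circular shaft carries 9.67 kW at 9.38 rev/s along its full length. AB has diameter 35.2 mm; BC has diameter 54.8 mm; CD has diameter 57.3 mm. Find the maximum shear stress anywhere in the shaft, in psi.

ω = 2π·9.38 = 58.94 rad/s, so T = P/ω = 9.67×10³ / 58.94 = 164.1 N·m.
Under the same torque, τ_max = 16T/(πd³) is largest where d is smallest — segment AB (d = 35.2 mm).
τ_max = 16·164.1/(π·(0.0352)³) = 1.916×10^7 Pa.

2780 psi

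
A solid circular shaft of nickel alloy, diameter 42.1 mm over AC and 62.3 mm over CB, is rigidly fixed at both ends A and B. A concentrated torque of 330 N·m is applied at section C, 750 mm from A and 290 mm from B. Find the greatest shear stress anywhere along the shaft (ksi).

Compatibility: T_A·a/J_AC = T_B·b/J_CB with T_A + T_B = T₀.
J_AC = 3.08×10^-7 m⁴, J_CB = 1.48×10^-6 m⁴, so T_A = T₀·(J_AC/a)/((J_AC/a)+(J_CB/b)) = 24.62 N·m, T_B = 305.4 N·m.
τ in each portion: τ_AC = 1.68×10^6 Pa, τ_CB = 6.43×10^6 Pa; maximum is in CB.
τ_max = T_CB·r/J = 305.4·0.0311/1.48×10^-6 = 6.432×10^6 Pa.

0.933 ksi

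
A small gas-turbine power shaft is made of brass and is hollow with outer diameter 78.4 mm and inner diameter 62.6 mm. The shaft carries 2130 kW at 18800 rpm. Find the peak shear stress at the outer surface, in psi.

ω = 2π·18800/60 = 1969 rad/s, so T = P/ω = 2130×10³ / 1969 = 1082 N·m.
J = π(d_o⁴ − d_i⁴)/32 = π(0.0784⁴ − 0.0626⁴)/32 = 2.201×10^-6 m⁴.
τ_max = T·r/J = 1082 × 0.0392 / 2.201×10^-6 = 1.927×10^7 Pa.

2790 psi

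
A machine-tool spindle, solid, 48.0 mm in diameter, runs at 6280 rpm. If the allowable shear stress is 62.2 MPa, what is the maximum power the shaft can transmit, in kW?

J = πd⁴/32 = π(0.0480)⁴/32 = 5.212×10^-7 m⁴.
T_max = τ_allow·J/r = 6.22×10^7 × 5.212×10^-7 / 0.0240 = 1351 N·m.
ω = 2π·6280/60 = 657.6 rad/s, so P_max = T_max·ω = 8.882×10^5 W.

888 kW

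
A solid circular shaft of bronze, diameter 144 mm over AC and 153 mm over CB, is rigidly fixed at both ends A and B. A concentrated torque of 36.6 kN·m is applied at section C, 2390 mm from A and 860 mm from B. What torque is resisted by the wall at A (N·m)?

8060 N·m

Compatibility: T_A·a/J_AC = T_B·b/J_CB with T_A + T_B = T₀.
J_AC = 4.22×10^-5 m⁴, J_CB = 5.38×10^-5 m⁴, so T_A = T₀·(J_AC/a)/((J_AC/a)+(J_CB/b)) = 8059 N·m, T_B = 28540 N·m.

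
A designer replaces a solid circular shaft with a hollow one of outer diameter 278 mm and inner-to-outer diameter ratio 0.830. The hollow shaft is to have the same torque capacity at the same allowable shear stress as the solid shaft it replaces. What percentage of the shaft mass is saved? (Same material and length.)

Equal τ_max and T ⇒ the solid shaft needs d_s³ = d_o³(1−k⁴), so d_s = 278·(1−0.830⁴)^(1/3) = 224.3 mm.
Area ratio A_h/A_s = d_o²(1−k²)/d_s² = (1−k²)/(1−k⁴)^(2/3) = 0.4778.
Mass saving = 1 − 0.4778 = 52.2 %.

52.2 %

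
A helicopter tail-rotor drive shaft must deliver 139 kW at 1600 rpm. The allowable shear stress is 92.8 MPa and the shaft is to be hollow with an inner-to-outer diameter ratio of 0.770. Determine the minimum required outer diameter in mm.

41.3 mm

ω = 2π·1600/60 = 167.6 rad/s, so T = P/ω = 139×10³ / 167.6 = 829.6 N·m.
For a hollow shaft with d_i/d_o = 0.770: τ_max = 16T/(π d_o³ (1−k⁴)), so d_o = [16T/(π τ_allow (1−k⁴))]^(1/3) = [16·829.6/(π·9.28×10^7·0.6485)]^(1/3) = 0.04125 m.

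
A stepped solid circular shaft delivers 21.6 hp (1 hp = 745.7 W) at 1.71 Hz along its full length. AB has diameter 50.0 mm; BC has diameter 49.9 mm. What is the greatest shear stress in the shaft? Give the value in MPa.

ω = 2π·1.71 = 10.74 rad/s, so T = P/ω = 21.6×745.7 / 10.74 = 1499 N·m.
Under the same torque, τ_max = 16T/(πd³) is largest where d is smallest — segment BC (d = 49.9 mm).
τ_max = 16·1499/(π·(0.0499)³) = 6.145×10^7 Pa.

61.4 MPa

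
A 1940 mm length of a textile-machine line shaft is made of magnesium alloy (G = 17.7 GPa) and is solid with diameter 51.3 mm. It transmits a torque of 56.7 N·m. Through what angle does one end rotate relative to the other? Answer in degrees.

J = πd⁴/32 = π(0.0513)⁴/32 = 6.799×10^-7 m⁴.
θ = T·L/(G·J) = 56.70 × 1.94 / (17.7×10⁹ × 6.799×10^-7) = 9.140×10^-3 rad.

0.524°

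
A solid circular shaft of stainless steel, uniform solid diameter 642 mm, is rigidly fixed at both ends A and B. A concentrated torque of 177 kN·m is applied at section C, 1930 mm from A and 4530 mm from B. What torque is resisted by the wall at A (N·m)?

With uniform GJ and both ends fixed, compatibility θ_AC = θ_CB gives T_A·a = T_B·b, together with T_A + T_B = T₀.
T_A = T₀·b/(a+b) = 177000·4530/6460 = 124100 N·m; T_B = 52880 N·m.

124000 N·m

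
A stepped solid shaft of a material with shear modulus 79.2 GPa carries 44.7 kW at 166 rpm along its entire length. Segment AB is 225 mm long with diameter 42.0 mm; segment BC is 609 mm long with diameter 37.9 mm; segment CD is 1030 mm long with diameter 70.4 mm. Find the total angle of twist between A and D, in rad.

ω = 2π·166/60 = 17.38 rad/s, so T = P/ω = 44.7×10³ / 17.38 = 2571 N·m.
J_AB = π(0.0420)⁴/32 = 3.05×10^-7 m⁴; J_BC = π(0.0379)⁴/32 = 2.03×10^-7 m⁴; J_CD = π(0.0704)⁴/32 = 2.41×10^-6 m⁴.
θ = (T/G)·Σ L_i/J_i = (2571/79.2×10⁹)·(0.225/3.05×10^-7 + 0.609/2.03×10^-7 + 1.03/2.41×10^-6) = 0.1354 rad.

0.135 rad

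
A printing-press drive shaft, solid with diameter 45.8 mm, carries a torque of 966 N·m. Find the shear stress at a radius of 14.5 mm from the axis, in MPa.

32.4 MPa

J = πd⁴/32 = π(0.0458)⁴/32 = 4.320×10^-7 m⁴.
Shear stress varies linearly with radius: τ = T·r/J = 966.0 × 0.0145 / 4.320×10^-7 = 3.243×10^7 Pa.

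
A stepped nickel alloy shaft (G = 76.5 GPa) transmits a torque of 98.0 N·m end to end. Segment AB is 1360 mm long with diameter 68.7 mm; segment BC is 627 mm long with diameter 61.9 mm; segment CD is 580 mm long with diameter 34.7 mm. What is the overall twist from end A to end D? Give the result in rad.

0.00657 rad

J_AB = π(0.0687)⁴/32 = 2.19×10^-6 m⁴; J_BC = π(0.0619)⁴/32 = 1.44×10^-6 m⁴; J_CD = π(0.0347)⁴/32 = 1.42×10^-7 m⁴.
θ = (T/G)·Σ L_i/J_i = (98.00/76.5×10⁹)·(1.36/2.19×10^-6 + 0.627/1.44×10^-6 + 0.580/1.42×10^-7) = 6.574×10^-3 rad.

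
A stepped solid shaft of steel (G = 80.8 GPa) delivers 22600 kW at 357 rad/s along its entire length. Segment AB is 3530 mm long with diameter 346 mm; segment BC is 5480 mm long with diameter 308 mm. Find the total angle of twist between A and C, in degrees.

0.391°

ω = 357 rad/s, so T = P/ω = 22600×10³ / 357.0 = 63310 N·m.
J_AB = π(0.346)⁴/32 = 1.41×10^-3 m⁴; J_BC = π(0.308)⁴/32 = 8.83×10^-4 m⁴.
θ = (T/G)·Σ L_i/J_i = (63310/80.8×10⁹)·(3.53/1.41×10^-3 + 5.48/8.83×10^-4) = 6.825×10^-3 rad.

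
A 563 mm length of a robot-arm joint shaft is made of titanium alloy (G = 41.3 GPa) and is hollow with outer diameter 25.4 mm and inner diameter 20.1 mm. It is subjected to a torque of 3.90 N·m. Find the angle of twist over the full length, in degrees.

0.123°

J = π(d_o⁴ − d_i⁴)/32 = π(0.0254⁴ − 0.0201⁴)/32 = 2.484×10^-8 m⁴.
θ = T·L/(G·J) = 3.900 × 0.563 / (41.3×10⁹ × 2.484×10^-8) = 2.140×10^-3 rad.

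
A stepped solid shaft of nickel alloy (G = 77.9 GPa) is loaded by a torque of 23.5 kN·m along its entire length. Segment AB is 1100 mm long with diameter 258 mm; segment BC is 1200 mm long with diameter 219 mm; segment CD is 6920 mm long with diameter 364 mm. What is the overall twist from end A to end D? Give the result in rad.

0.00358 rad

J_AB = π(0.258)⁴/32 = 4.35×10^-4 m⁴; J_BC = π(0.219)⁴/32 = 2.26×10^-4 m⁴; J_CD = π(0.364)⁴/32 = 1.72×10^-3 m⁴.
θ = (T/G)·Σ L_i/J_i = (23500/77.9×10⁹)·(1.10/4.35×10^-4 + 1.20/2.26×10^-4 + 6.92/1.72×10^-3) = 3.577×10^-3 rad.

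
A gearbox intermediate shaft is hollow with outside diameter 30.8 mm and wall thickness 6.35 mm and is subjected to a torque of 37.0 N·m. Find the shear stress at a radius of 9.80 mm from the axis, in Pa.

J = π(d_o⁴ − d_i⁴)/32 = π(0.0308⁴ − 0.0181⁴)/32 = 7.781×10^-8 m⁴.
Shear stress varies linearly with radius: τ = T·r/J = 37.00 × 0.00980 / 7.781×10^-8 = 4.660×10^6 Pa.

4.66e6 Pa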